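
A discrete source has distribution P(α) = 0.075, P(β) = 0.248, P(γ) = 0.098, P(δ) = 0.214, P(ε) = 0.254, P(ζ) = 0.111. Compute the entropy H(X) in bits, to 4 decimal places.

2.4378 bits

H = −Σ pᵢ log₂ pᵢ.
−0.075·log₂(0.075) = 0.2803
−0.248·log₂(0.248) = 0.4989
−0.098·log₂(0.098) = 0.3284
−0.214·log₂(0.214) = 0.4760
−0.254·log₂(0.254) = 0.5022
−0.111·log₂(0.111) = 0.3520
Sum ≈ 2.4378 → 2.4378 bits.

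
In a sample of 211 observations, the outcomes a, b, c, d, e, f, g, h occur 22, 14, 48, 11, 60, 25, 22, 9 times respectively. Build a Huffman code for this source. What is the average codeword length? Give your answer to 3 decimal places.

Probabilities are the counts divided by 211.
Repeatedly combine the two least-probable nodes; the expected code length is the sum of the merged weights.
merge 9/211 + 11/211 → 20/211
merge 14/211 + 20/211 → 34/211
merge 22/211 + 22/211 → 44/211
merge 25/211 + 34/211 → 59/211
merge 44/211 + 48/211 → 92/211
merge 59/211 + 60/211 → 119/211
merge 92/211 + 119/211 → 1
L = 20/211 + 34/211 + 44/211 + 59/211 + 92/211 + 119/211 + 1 = 579/211 ≈ 2.744 bits/symbol.

2.744 bits/symbol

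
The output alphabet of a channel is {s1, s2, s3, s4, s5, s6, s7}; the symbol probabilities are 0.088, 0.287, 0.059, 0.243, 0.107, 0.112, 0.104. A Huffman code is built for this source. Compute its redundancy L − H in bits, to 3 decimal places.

Entropy H = −Σ p log₂ p ≈ 2.6006 bits.
Huffman merges: 59/1000+11/125→147/1000; 13/125+107/1000→211/1000; 14/125+147/1000→259/1000; 211/1000+243/1000→227/500; 259/1000+287/1000→273/500; 227/500+273/500→1. L = 2617/1000 ≈ 2.6170.
L − H = 2.6170 − 2.6006 = 0.016 bits.

0.016 bits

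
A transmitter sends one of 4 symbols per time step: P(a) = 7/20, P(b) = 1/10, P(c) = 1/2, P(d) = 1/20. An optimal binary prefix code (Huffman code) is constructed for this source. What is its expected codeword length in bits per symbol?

1.65 bits/symbol

Repeatedly combine the two least-probable nodes; the expected code length is the sum of the merged weights.
merge 1/20 + 1/10 → 3/20
merge 3/20 + 7/20 → 1/2
merge 1/2 + 1/2 → 1
L = 3/20 + 1/2 + 1 = 33/20 = 1.65 bits/symbol.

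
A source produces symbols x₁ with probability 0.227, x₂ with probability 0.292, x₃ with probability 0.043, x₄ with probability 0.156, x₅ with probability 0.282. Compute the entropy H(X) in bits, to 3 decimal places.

2.133 bits

H = −Σ pᵢ log₂ pᵢ.
−0.227·log₂(0.227) = 0.4856
−0.292·log₂(0.292) = 0.5186
−0.043·log₂(0.043) = 0.1952
−0.156·log₂(0.156) = 0.4181
−0.282·log₂(0.282) = 0.5150
Sum ≈ 2.1325 → 2.133 bits.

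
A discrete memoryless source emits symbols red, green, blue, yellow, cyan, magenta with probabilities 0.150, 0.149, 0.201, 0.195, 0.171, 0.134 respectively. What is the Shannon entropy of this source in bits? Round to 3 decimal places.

H = −Σ pᵢ log₂ pᵢ.
−0.150·log₂(0.150) = 0.4105
−0.149·log₂(0.149) = 0.4092
−0.201·log₂(0.201) = 0.4653
−0.195·log₂(0.195) = 0.4599
−0.171·log₂(0.171) = 0.4357
−0.134·log₂(0.134) = 0.3886
Sum ≈ 2.5692 → 2.569 bits.

2.569 bits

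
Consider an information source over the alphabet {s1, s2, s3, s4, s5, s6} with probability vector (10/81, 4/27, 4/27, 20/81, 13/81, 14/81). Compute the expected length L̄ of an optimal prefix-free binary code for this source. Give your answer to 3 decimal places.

2.580 bits/symbol

Repeatedly combine the two least-probable nodes; the expected code length is the sum of the merged weights.
merge 10/81 + 4/27 → 22/81
merge 4/27 + 13/81 → 25/81
merge 14/81 + 20/81 → 34/81
merge 22/81 + 25/81 → 47/81
merge 34/81 + 47/81 → 1
L = 22/81 + 25/81 + 34/81 + 47/81 + 1 = 209/81 ≈ 2.580 bits/symbol.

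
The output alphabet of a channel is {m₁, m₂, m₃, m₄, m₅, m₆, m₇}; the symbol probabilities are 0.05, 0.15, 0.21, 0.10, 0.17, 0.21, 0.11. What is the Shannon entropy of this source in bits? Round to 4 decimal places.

2.6894 bits

H = −Σ pᵢ log₂ pᵢ.
−0.05·log₂(0.05) = 0.2161
−0.15·log₂(0.15) = 0.4105
−0.21·log₂(0.21) = 0.4728
−0.10·log₂(0.10) = 0.3322
−0.17·log₂(0.17) = 0.4346
−0.21·log₂(0.21) = 0.4728
−0.11·log₂(0.11) = 0.3503
Sum ≈ 2.6894 → 2.6894 bits.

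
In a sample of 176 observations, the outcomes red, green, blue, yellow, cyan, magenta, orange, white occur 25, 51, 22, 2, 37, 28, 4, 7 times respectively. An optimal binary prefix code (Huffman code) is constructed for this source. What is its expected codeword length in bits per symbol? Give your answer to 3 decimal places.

2.608 bits/symbol

Probabilities are the counts divided by 176.
Repeatedly combine the two least-probable nodes; the expected code length is the sum of the merged weights.
merge 1/88 + 1/44 → 3/88
merge 3/88 + 7/176 → 13/176
merge 13/176 + 1/8 → 35/176
merge 25/176 + 7/44 → 53/176
merge 35/176 + 37/176 → 9/22
merge 51/176 + 53/176 → 13/22
merge 9/22 + 13/22 → 1
L = 3/88 + 13/176 + 35/176 + 53/176 + 9/22 + 13/22 + 1 = 459/176 ≈ 2.608 bits/symbol.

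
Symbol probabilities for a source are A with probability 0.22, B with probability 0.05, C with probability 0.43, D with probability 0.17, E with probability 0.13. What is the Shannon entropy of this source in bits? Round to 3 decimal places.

2.037 bits

H = −Σ pᵢ log₂ pᵢ.
−0.22·log₂(0.22) = 0.4806
−0.05·log₂(0.05) = 0.2161
−0.43·log₂(0.43) = 0.5236
−0.17·log₂(0.17) = 0.4346
−0.13·log₂(0.13) = 0.3826
Sum ≈ 2.0375 → 2.037 bits.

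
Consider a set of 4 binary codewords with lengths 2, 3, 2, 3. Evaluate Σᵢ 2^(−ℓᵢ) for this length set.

With common denominator 2^3 = 8: Σ 2^(−ℓᵢ) = 2/8 + 1/8 + 2/8 + 1/8 = 6/8 = 0.75.

0.75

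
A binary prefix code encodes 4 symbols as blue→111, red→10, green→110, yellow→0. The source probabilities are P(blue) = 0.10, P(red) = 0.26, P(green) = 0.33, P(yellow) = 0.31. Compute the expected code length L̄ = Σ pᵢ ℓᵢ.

2.12 bits/symbol

L̄ = Σ pᵢ·ℓᵢ = 0.10·3 + 0.26·2 + 0.33·3 + 0.31·1 = 2.12 bits/symbol.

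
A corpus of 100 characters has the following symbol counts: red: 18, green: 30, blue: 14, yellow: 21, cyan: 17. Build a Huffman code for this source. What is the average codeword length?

2.31 bits/symbol

Probabilities are the counts divided by 100.
Repeatedly combine the two least-probable nodes; the expected code length is the sum of the merged weights.
merge 7/50 + 17/100 → 31/100
merge 9/50 + 21/100 → 39/100
merge 3/10 + 31/100 → 61/100
merge 39/100 + 61/100 → 1
L = 31/100 + 39/100 + 61/100 + 1 = 231/100 = 2.31 bits/symbol.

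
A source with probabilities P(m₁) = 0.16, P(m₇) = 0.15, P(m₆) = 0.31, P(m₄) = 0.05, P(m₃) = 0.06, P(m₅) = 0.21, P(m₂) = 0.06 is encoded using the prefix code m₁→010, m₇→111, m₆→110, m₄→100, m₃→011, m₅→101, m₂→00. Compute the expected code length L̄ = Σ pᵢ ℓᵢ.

L̄ = Σ pᵢ·ℓᵢ = 0.16·3 + 0.15·3 + 0.31·3 + 0.05·3 + 0.06·3 + 0.21·3 + 0.06·2 = 2.94 bits/symbol.

2.94 bits/symbol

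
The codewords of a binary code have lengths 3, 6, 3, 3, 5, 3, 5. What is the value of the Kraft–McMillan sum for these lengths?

With common denominator 2^6 = 64: Σ 2^(−ℓᵢ) = 8/64 + 1/64 + 8/64 + 8/64 + 2/64 + 8/64 + 2/64 = 37/64 = 0.578125.

0.578125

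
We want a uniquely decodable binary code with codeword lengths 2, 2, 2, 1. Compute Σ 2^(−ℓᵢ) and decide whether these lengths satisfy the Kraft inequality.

With common denominator 2^2 = 4: Σ 2^(−ℓᵢ) = 1/4 + 1/4 + 1/4 + 2/4 = 5/4 = 1.25.
Kraft's inequality requires Σ ≤ 1; here Σ = 1.25 > 1, so no such prefix code exists.

1.25; no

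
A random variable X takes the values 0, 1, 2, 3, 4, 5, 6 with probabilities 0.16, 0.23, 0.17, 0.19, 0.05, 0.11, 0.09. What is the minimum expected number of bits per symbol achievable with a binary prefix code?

Repeatedly combine the two least-probable nodes; the expected code length is the sum of the merged weights.
merge 1/20 + 9/100 → 7/50
merge 11/100 + 7/50 → 1/4
merge 4/25 + 17/100 → 33/100
merge 19/100 + 23/100 → 21/50
merge 1/4 + 33/100 → 29/50
merge 21/50 + 29/50 → 1
L = 7/50 + 1/4 + 33/100 + 21/50 + 29/50 + 1 = 68/25 = 2.72 bits/symbol.

2.72 bits/symbol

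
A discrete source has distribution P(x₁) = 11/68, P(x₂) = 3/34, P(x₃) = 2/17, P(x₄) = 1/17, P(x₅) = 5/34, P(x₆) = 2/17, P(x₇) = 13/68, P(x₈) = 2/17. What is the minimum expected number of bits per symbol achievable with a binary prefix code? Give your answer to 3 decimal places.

2.956 bits/symbol

Repeatedly combine the two least-probable nodes; the expected code length is the sum of the merged weights.
merge 1/17 + 3/34 → 5/34
merge 2/17 + 2/17 → 4/17
merge 2/17 + 5/34 → 9/34
merge 5/34 + 11/68 → 21/68
merge 13/68 + 4/17 → 29/68
merge 9/34 + 21/68 → 39/68
merge 29/68 + 39/68 → 1
L = 5/34 + 4/17 + 9/34 + 21/68 + 29/68 + 39/68 + 1 = 201/68 ≈ 2.956 bits/symbol.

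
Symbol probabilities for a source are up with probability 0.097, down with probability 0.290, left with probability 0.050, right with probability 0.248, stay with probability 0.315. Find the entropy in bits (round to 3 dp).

2.084 bits

H = −Σ pᵢ log₂ pᵢ.
−0.097·log₂(0.097) = 0.3265
−0.290·log₂(0.290) = 0.5179
−0.050·log₂(0.050) = 0.2161
−0.248·log₂(0.248) = 0.4989
−0.315·log₂(0.315) = 0.5250
Sum ≈ 2.0843 → 2.084 bits.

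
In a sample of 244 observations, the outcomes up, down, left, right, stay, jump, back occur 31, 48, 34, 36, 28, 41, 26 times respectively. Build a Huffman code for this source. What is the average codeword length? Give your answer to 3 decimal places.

Probabilities are the counts divided by 244.
Repeatedly combine the two least-probable nodes; the expected code length is the sum of the merged weights.
merge 13/122 + 7/61 → 27/122
merge 31/244 + 17/122 → 65/244
merge 9/61 + 41/244 → 77/244
merge 12/61 + 27/122 → 51/122
merge 65/244 + 77/244 → 71/122
merge 51/122 + 71/122 → 1
L = 27/122 + 65/244 + 77/244 + 51/122 + 71/122 + 1 = 171/61 ≈ 2.803 bits/symbol.

2.803 bits/symbol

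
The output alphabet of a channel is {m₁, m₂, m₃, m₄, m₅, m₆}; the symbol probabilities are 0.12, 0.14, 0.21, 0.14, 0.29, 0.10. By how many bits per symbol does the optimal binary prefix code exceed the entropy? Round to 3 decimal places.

Entropy H = −Σ p log₂ p ≈ 2.4842 bits.
Huffman merges: 1/10+3/25→11/50; 7/50+7/50→7/25; 21/100+11/50→43/100; 7/25+29/100→57/100; 43/100+57/100→1. L = 5/2 ≈ 2.5000.
L − H = 2.5000 − 2.4842 = 0.016 bits.

0.016 bits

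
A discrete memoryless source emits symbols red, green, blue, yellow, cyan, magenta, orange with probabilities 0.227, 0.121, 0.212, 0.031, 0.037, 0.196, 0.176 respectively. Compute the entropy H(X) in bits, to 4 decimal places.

2.5620 bits

H = −Σ pᵢ log₂ pᵢ.
−0.227·log₂(0.227) = 0.4856
−0.121·log₂(0.121) = 0.3687
−0.212·log₂(0.212) = 0.4744
−0.031·log₂(0.031) = 0.1554
−0.037·log₂(0.037) = 0.1760
−0.196·log₂(0.196) = 0.4608
−0.176·log₂(0.176) = 0.4411
Sum ≈ 2.5620 → 2.5620 bits.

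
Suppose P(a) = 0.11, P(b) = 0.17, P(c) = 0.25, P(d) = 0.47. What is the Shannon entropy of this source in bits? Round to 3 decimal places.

H = −Σ pᵢ log₂ pᵢ.
−0.11·log₂(0.11) = 0.3503
−0.17·log₂(0.17) = 0.4346
−0.25·log₂(0.25) = 0.5000
−0.47·log₂(0.47) = 0.5120
Sum ≈ 1.7968 → 1.797 bits.

1.797 bits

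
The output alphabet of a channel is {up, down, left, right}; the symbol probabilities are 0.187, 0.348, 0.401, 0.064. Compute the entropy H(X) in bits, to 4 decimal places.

1.7647 bits

H = −Σ pᵢ log₂ pᵢ.
−0.187·log₂(0.187) = 0.4523
−0.348·log₂(0.348) = 0.5299
−0.401·log₂(0.401) = 0.5286
−0.064·log₂(0.064) = 0.2538
Sum ≈ 1.7647 → 1.7647 bits.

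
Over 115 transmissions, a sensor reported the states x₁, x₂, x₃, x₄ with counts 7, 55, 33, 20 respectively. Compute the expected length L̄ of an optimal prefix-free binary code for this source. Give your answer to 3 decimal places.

Probabilities are the counts divided by 115.
Repeatedly combine the two least-probable nodes; the expected code length is the sum of the merged weights.
merge 7/115 + 4/23 → 27/115
merge 27/115 + 33/115 → 12/23
merge 11/23 + 12/23 → 1
L = 27/115 + 12/23 + 1 = 202/115 ≈ 1.757 bits/symbol.

1.757 bits/symbol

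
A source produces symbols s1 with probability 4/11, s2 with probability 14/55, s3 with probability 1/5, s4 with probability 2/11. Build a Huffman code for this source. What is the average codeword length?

2 bits/symbol

Repeatedly combine the two least-probable nodes; the expected code length is the sum of the merged weights.
merge 2/11 + 1/5 → 21/55
merge 14/55 + 4/11 → 34/55
merge 21/55 + 34/55 → 1
L = 21/55 + 34/55 + 1 = 2 bits/symbol.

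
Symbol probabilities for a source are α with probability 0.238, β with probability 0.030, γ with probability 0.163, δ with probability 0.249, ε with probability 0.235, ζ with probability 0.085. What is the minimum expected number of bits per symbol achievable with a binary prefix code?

2.393 bits/symbol

Repeatedly combine the two least-probable nodes; the expected code length is the sum of the merged weights.
merge 3/100 + 17/200 → 23/200
merge 23/200 + 163/1000 → 139/500
merge 47/200 + 119/500 → 473/1000
merge 249/1000 + 139/500 → 527/1000
merge 473/1000 + 527/1000 → 1
L = 23/200 + 139/500 + 473/1000 + 527/1000 + 1 = 2393/1000 = 2.393 bits/symbol.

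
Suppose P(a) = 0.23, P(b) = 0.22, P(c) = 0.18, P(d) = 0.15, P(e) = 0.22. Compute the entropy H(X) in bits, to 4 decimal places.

2.3047 bits

H = −Σ pᵢ log₂ pᵢ.
−0.23·log₂(0.23) = 0.4877
−0.22·log₂(0.22) = 0.4806
−0.18·log₂(0.18) = 0.4453
−0.15·log₂(0.15) = 0.4105
−0.22·log₂(0.22) = 0.4806
Sum ≈ 2.3047 → 2.3047 bits.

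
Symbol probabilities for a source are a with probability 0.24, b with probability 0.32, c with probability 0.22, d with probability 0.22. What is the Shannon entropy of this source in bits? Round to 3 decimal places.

H = −Σ pᵢ log₂ pᵢ.
−0.24·log₂(0.24) = 0.4941
−0.32·log₂(0.32) = 0.5260
−0.22·log₂(0.22) = 0.4806
−0.22·log₂(0.22) = 0.4806
Sum ≈ 1.9813 → 1.981 bits.

1.981 bits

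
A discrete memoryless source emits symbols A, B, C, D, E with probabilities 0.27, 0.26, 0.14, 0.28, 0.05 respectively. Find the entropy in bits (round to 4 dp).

H = −Σ pᵢ log₂ pᵢ.
−0.27·log₂(0.27) = 0.5100
−0.26·log₂(0.26) = 0.5053
−0.14·log₂(0.14) = 0.3971
−0.28·log₂(0.28) = 0.5142
−0.05·log₂(0.05) = 0.2161
Sum ≈ 2.1427 → 2.1427 bits.

2.1427 bits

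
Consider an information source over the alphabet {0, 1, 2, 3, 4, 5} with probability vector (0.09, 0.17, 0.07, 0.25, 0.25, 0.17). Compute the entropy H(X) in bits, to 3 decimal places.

H = −Σ pᵢ log₂ pᵢ.
−0.09·log₂(0.09) = 0.3127
−0.17·log₂(0.17) = 0.4346
−0.07·log₂(0.07) = 0.2686
−0.25·log₂(0.25) = 0.5000
−0.25·log₂(0.25) = 0.5000
−0.17·log₂(0.17) = 0.4346
Sum ≈ 2.4504 → 2.450 bits.

2.450 bits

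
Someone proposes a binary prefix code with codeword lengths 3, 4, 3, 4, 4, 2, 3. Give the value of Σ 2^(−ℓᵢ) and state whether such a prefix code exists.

With common denominator 2^4 = 16: Σ 2^(−ℓᵢ) = 2/16 + 1/16 + 2/16 + 1/16 + 1/16 + 4/16 + 2/16 = 13/16 = 0.8125.
Kraft's inequality requires Σ ≤ 1; here Σ = 0.8125 ≤ 1, so such a prefix code exists.

0.8125; yes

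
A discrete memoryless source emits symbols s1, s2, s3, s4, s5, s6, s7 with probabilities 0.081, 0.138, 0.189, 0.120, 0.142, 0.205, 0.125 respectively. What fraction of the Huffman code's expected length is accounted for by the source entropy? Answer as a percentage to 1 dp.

Entropy H = −Σ p log₂ p ≈ 2.7529 bits.
Huffman merges: 81/1000+3/25→201/1000; 1/8+69/500→263/1000; 71/500+189/1000→331/1000; 201/1000+41/200→203/500; 263/1000+331/1000→297/500; 203/500+297/500→1. L = 559/200 ≈ 2.7950.
Efficiency = H/L = 2.7529/2.7950 = 98.5%.

98.5%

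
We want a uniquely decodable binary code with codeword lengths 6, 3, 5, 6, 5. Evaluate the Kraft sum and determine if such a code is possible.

0.21875; yes

With common denominator 2^6 = 64: Σ 2^(−ℓᵢ) = 1/64 + 8/64 + 2/64 + 1/64 + 2/64 = 14/64 = 0.21875.
Kraft's inequality requires Σ ≤ 1; here Σ = 0.21875 ≤ 1, so such a prefix code exists.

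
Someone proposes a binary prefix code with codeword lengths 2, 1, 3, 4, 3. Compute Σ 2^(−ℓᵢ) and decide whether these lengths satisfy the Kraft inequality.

With common denominator 2^4 = 16: Σ 2^(−ℓᵢ) = 4/16 + 8/16 + 2/16 + 1/16 + 2/16 = 17/16 = 1.0625.
Kraft's inequality requires Σ ≤ 1; here Σ = 1.0625 > 1, so no such prefix code exists.

1.0625; no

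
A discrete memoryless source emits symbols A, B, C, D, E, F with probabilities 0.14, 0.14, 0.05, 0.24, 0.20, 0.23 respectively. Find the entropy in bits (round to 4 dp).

H = −Σ pᵢ log₂ pᵢ.
−0.14·log₂(0.14) = 0.3971
−0.14·log₂(0.14) = 0.3971
−0.05·log₂(0.05) = 0.2161
−0.24·log₂(0.24) = 0.4941
−0.20·log₂(0.20) = 0.4644
−0.23·log₂(0.23) = 0.4877
Sum ≈ 2.4565 → 2.4565 bits.

2.4565 bits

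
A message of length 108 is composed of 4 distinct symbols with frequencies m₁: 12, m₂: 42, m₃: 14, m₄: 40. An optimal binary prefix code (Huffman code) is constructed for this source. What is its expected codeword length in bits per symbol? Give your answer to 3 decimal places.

1.852 bits/symbol

Probabilities are the counts divided by 108.
Repeatedly combine the two least-probable nodes; the expected code length is the sum of the merged weights.
merge 1/9 + 7/54 → 13/54
merge 13/54 + 10/27 → 11/18
merge 7/18 + 11/18 → 1
L = 13/54 + 11/18 + 1 = 50/27 ≈ 1.852 bits/symbol.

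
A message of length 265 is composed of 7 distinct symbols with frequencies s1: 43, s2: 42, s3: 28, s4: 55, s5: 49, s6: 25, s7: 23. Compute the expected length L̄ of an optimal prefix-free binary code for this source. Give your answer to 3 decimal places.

Probabilities are the counts divided by 265.
Repeatedly combine the two least-probable nodes; the expected code length is the sum of the merged weights.
merge 23/265 + 5/53 → 48/265
merge 28/265 + 42/265 → 14/53
merge 43/265 + 48/265 → 91/265
merge 49/265 + 11/53 → 104/265
merge 14/53 + 91/265 → 161/265
merge 104/265 + 161/265 → 1
L = 48/265 + 14/53 + 91/265 + 104/265 + 161/265 + 1 = 739/265 ≈ 2.789 bits/symbol.

2.789 bits/symbol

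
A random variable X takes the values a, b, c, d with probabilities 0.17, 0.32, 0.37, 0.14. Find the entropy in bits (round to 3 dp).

H = −Σ pᵢ log₂ pᵢ.
−0.17·log₂(0.17) = 0.4346
−0.32·log₂(0.32) = 0.5260
−0.37·log₂(0.37) = 0.5307
−0.14·log₂(0.14) = 0.3971
Sum ≈ 1.8885 → 1.888 bits.

1.888 bits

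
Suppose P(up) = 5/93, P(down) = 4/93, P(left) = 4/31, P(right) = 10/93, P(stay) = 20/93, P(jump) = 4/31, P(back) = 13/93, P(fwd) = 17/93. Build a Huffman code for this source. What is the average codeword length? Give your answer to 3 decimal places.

Repeatedly combine the two least-probable nodes; the expected code length is the sum of the merged weights.
merge 4/93 + 5/93 → 3/31
merge 3/31 + 10/93 → 19/93
merge 4/31 + 4/31 → 8/31
merge 13/93 + 17/93 → 10/31
merge 19/93 + 20/93 → 13/31
merge 8/31 + 10/31 → 18/31
merge 13/31 + 18/31 → 1
L = 3/31 + 19/93 + 8/31 + 10/31 + 13/31 + 18/31 + 1 = 268/93 ≈ 2.882 bits/symbol.

2.882 bits/symbol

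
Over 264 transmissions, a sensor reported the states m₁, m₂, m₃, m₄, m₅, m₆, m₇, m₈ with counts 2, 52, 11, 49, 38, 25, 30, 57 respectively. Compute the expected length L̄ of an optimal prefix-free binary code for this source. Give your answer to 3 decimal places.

Probabilities are the counts divided by 264.
Repeatedly combine the two least-probable nodes; the expected code length is the sum of the merged weights.
merge 1/132 + 1/24 → 13/264
merge 13/264 + 25/264 → 19/132
merge 5/44 + 19/132 → 17/66
merge 19/132 + 49/264 → 29/88
merge 13/66 + 19/88 → 109/264
merge 17/66 + 29/88 → 155/264
merge 109/264 + 155/264 → 1
L = 13/264 + 19/132 + 17/66 + 29/88 + 109/264 + 155/264 + 1 = 367/132 ≈ 2.780 bits/symbol.

2.780 bits/symbol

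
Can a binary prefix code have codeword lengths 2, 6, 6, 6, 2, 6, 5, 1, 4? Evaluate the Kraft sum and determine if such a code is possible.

With common denominator 2^6 = 64: Σ 2^(−ℓᵢ) = 16/64 + 1/64 + 1/64 + 1/64 + 16/64 + 1/64 + 2/64 + 32/64 + 4/64 = 74/64 = 1.15625.
Kraft's inequality requires Σ ≤ 1; here Σ = 1.15625 > 1, so no such prefix code exists.

1.15625; no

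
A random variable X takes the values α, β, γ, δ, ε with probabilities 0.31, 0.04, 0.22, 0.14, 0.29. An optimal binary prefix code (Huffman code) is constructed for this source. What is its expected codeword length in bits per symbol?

Repeatedly combine the two least-probable nodes; the expected code length is the sum of the merged weights.
merge 1/25 + 7/50 → 9/50
merge 9/50 + 11/50 → 2/5
merge 29/100 + 31/100 → 3/5
merge 2/5 + 3/5 → 1
L = 9/50 + 2/5 + 3/5 + 1 = 109/50 = 2.18 bits/symbol.

2.18 bits/symbol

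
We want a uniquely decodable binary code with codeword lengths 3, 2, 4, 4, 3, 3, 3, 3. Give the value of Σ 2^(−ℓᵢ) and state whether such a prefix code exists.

With common denominator 2^4 = 16: Σ 2^(−ℓᵢ) = 2/16 + 4/16 + 1/16 + 1/16 + 2/16 + 2/16 + 2/16 + 2/16 = 16/16 = 1.
Kraft's inequality requires Σ ≤ 1; here Σ = 1 ≤ 1, so such a prefix code exists.

1; yes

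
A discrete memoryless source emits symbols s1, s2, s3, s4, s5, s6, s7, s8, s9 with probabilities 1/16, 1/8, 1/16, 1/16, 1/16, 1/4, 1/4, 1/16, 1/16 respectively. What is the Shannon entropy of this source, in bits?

2.875 bits

Each probability is a power of 1/2, so log₂(1/p) is an integer.
H = Σ p·log₂(1/p) = 1/16·4 + 1/8·3 + 1/16·4 + 1/16·4 + 1/16·4 + 1/4·2 + 1/4·2 + 1/16·4 + 1/16·4 = 2.875 bits.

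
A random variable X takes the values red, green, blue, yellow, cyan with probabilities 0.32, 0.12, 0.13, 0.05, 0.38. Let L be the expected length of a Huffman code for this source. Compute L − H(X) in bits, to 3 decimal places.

Entropy H = −Σ p log₂ p ≈ 2.0223 bits.
Huffman merges: 1/20+3/25→17/100; 13/100+17/100→3/10; 3/10+8/25→31/50; 19/50+31/50→1. L = 209/100 ≈ 2.0900.
L − H = 2.0900 − 2.0223 = 0.068 bits.

0.068 bits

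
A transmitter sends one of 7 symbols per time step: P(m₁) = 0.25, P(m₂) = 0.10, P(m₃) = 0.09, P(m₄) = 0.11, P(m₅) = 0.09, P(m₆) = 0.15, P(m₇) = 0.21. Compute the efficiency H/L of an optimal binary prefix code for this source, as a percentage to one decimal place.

Entropy H = −Σ p log₂ p ≈ 2.6912 bits.
Huffman merges: 9/100+9/100→9/50; 1/10+11/100→21/100; 3/20+9/50→33/100; 21/100+21/100→21/50; 1/4+33/100→29/50; 21/50+29/50→1. L = 68/25 ≈ 2.7200.
Efficiency = H/L = 2.6912/2.7200 = 98.9%.

98.9%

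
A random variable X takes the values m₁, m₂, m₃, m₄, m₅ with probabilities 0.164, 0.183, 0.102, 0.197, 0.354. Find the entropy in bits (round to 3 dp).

H = −Σ pᵢ log₂ pᵢ.
−0.164·log₂(0.164) = 0.4278
−0.183·log₂(0.183) = 0.4484
−0.102·log₂(0.102) = 0.3359
−0.197·log₂(0.197) = 0.4617
−0.354·log₂(0.354) = 0.5304
Sum ≈ 2.2041 → 2.204 bits.

2.204 bits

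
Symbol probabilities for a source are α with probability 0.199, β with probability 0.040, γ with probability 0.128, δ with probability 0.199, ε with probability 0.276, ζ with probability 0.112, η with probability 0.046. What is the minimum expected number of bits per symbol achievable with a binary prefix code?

Repeatedly combine the two least-probable nodes; the expected code length is the sum of the merged weights.
merge 1/25 + 23/500 → 43/500
merge 43/500 + 14/125 → 99/500
merge 16/125 + 99/500 → 163/500
merge 199/1000 + 199/1000 → 199/500
merge 69/250 + 163/500 → 301/500
merge 199/500 + 301/500 → 1
L = 43/500 + 99/500 + 163/500 + 199/500 + 301/500 + 1 = 261/100 = 2.61 bits/symbol.

2.61 bits/symbol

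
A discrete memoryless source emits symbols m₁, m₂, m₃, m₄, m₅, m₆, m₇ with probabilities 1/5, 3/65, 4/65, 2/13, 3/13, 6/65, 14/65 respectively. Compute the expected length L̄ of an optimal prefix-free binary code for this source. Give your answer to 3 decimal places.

Repeatedly combine the two least-probable nodes; the expected code length is the sum of the merged weights.
merge 3/65 + 4/65 → 7/65
merge 6/65 + 7/65 → 1/5
merge 2/13 + 1/5 → 23/65
merge 1/5 + 14/65 → 27/65
merge 3/13 + 23/65 → 38/65
merge 27/65 + 38/65 → 1
L = 7/65 + 1/5 + 23/65 + 27/65 + 38/65 + 1 = 173/65 ≈ 2.662 bits/symbol.

2.662 bits/symbol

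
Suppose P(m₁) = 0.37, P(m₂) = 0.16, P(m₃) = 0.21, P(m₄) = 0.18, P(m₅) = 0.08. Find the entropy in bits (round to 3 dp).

H = −Σ pᵢ log₂ pᵢ.
−0.37·log₂(0.37) = 0.5307
−0.16·log₂(0.16) = 0.4230
−0.21·log₂(0.21) = 0.4728
−0.18·log₂(0.18) = 0.4453
−0.08·log₂(0.08) = 0.2915
Sum ≈ 2.1634 → 2.163 bits.

2.163 bits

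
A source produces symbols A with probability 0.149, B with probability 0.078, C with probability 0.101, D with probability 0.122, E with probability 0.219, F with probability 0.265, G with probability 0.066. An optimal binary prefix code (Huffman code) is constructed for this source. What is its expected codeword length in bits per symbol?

2.66 bits/symbol

Repeatedly combine the two least-probable nodes; the expected code length is the sum of the merged weights.
merge 33/500 + 39/500 → 18/125
merge 101/1000 + 61/500 → 223/1000
merge 18/125 + 149/1000 → 293/1000
merge 219/1000 + 223/1000 → 221/500
merge 53/200 + 293/1000 → 279/500
merge 221/500 + 279/500 → 1
L = 18/125 + 223/1000 + 293/1000 + 221/500 + 279/500 + 1 = 133/50 = 2.66 bits/symbol.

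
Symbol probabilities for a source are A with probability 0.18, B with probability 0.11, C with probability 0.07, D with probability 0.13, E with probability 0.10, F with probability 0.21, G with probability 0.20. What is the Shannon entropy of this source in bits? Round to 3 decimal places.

2.716 bits

H = −Σ pᵢ log₂ pᵢ.
−0.18·log₂(0.18) = 0.4453
−0.11·log₂(0.11) = 0.3503
−0.07·log₂(0.07) = 0.2686
−0.13·log₂(0.13) = 0.3826
−0.10·log₂(0.10) = 0.3322
−0.21·log₂(0.21) = 0.4728
−0.20·log₂(0.20) = 0.4644
Sum ≈ 2.7162 → 2.716 bits.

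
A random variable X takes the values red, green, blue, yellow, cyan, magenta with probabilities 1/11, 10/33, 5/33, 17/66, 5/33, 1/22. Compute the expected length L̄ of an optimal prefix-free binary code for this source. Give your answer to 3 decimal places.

Repeatedly combine the two least-probable nodes; the expected code length is the sum of the merged weights.
merge 1/22 + 1/11 → 3/22
merge 3/22 + 5/33 → 19/66
merge 5/33 + 17/66 → 9/22
merge 19/66 + 10/33 → 13/22
merge 9/22 + 13/22 → 1
L = 3/22 + 19/66 + 9/22 + 13/22 + 1 = 80/33 ≈ 2.424 bits/symbol.

2.424 bits/symbol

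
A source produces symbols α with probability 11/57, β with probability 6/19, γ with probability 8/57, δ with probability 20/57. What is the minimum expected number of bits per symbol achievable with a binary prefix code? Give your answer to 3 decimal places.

Repeatedly combine the two least-probable nodes; the expected code length is the sum of the merged weights.
merge 8/57 + 11/57 → 1/3
merge 6/19 + 1/3 → 37/57
merge 20/57 + 37/57 → 1
L = 1/3 + 37/57 + 1 = 113/57 ≈ 1.982 bits/symbol.

1.982 bits/symbol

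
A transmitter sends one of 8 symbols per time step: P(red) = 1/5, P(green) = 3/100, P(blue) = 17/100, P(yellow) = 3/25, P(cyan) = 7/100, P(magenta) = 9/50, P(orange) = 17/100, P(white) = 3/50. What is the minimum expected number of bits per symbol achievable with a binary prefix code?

Repeatedly combine the two least-probable nodes; the expected code length is the sum of the merged weights.
merge 3/100 + 3/50 → 9/100
merge 7/100 + 9/100 → 4/25
merge 3/25 + 4/25 → 7/25
merge 17/100 + 17/100 → 17/50
merge 9/50 + 1/5 → 19/50
merge 7/25 + 17/50 → 31/50
merge 19/50 + 31/50 → 1
L = 9/100 + 4/25 + 7/25 + 17/50 + 19/50 + 31/50 + 1 = 287/100 = 2.87 bits/symbol.

2.87 bits/symbol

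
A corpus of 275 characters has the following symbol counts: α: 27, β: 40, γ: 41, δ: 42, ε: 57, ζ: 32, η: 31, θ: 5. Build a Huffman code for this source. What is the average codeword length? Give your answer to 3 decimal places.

Probabilities are the counts divided by 275.
Repeatedly combine the two least-probable nodes; the expected code length is the sum of the merged weights.
merge 1/55 + 27/275 → 32/275
merge 31/275 + 32/275 → 63/275
merge 32/275 + 8/55 → 72/275
merge 41/275 + 42/275 → 83/275
merge 57/275 + 63/275 → 24/55
merge 72/275 + 83/275 → 31/55
merge 24/55 + 31/55 → 1
L = 32/275 + 63/275 + 72/275 + 83/275 + 24/55 + 31/55 + 1 = 32/11 ≈ 2.909 bits/symbol.

2.909 bits/symbol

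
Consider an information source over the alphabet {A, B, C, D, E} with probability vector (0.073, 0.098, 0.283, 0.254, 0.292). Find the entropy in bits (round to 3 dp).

2.140 bits

H = −Σ pᵢ log₂ pᵢ.
−0.073·log₂(0.073) = 0.2756
−0.098·log₂(0.098) = 0.3284
−0.283·log₂(0.283) = 0.5154
−0.254·log₂(0.254) = 0.5022
−0.292·log₂(0.292) = 0.5186
Sum ≈ 2.1402 → 2.140 bits.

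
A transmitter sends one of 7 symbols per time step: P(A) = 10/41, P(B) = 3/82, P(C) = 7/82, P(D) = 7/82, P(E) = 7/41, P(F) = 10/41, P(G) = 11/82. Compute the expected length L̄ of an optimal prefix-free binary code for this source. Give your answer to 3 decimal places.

Repeatedly combine the two least-probable nodes; the expected code length is the sum of the merged weights.
merge 3/82 + 7/82 → 5/41
merge 7/82 + 5/41 → 17/82
merge 11/82 + 7/41 → 25/82
merge 17/82 + 10/41 → 37/82
merge 10/41 + 25/82 → 45/82
merge 37/82 + 45/82 → 1
L = 5/41 + 17/82 + 25/82 + 37/82 + 45/82 + 1 = 108/41 ≈ 2.634 bits/symbol.

2.634 bits/symbol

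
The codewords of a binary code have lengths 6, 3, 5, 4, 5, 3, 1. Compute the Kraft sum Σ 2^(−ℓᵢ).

0.890625

With common denominator 2^6 = 64: Σ 2^(−ℓᵢ) = 1/64 + 8/64 + 2/64 + 4/64 + 2/64 + 8/64 + 32/64 = 57/64 = 0.890625.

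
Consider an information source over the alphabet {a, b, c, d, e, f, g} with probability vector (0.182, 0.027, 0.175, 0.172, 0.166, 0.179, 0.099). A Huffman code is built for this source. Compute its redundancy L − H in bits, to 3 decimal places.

0.095 bits

Entropy H = −Σ p log₂ p ≈ 2.6695 bits.
Huffman merges: 27/1000+99/1000→63/500; 63/500+83/500→73/250; 43/250+7/40→347/1000; 179/1000+91/500→361/1000; 73/250+347/1000→639/1000; 361/1000+639/1000→1. L = 553/200 ≈ 2.7650.
L − H = 2.7650 − 2.6695 = 0.095 bits.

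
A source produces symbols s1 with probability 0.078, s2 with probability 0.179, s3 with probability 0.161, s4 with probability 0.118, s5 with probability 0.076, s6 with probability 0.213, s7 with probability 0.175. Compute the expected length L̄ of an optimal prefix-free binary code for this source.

2.762 bits/symbol

Repeatedly combine the two least-probable nodes; the expected code length is the sum of the merged weights.
merge 19/250 + 39/500 → 77/500
merge 59/500 + 77/500 → 34/125
merge 161/1000 + 7/40 → 42/125
merge 179/1000 + 213/1000 → 49/125
merge 34/125 + 42/125 → 76/125
merge 49/125 + 76/125 → 1
L = 77/500 + 34/125 + 42/125 + 49/125 + 76/125 + 1 = 1381/500 = 2.762 bits/symbol.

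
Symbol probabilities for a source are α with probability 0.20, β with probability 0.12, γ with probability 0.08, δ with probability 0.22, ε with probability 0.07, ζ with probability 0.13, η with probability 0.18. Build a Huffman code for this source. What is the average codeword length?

2.73 bits/symbol

Repeatedly combine the two least-probable nodes; the expected code length is the sum of the merged weights.
merge 7/100 + 2/25 → 3/20
merge 3/25 + 13/100 → 1/4
merge 3/20 + 9/50 → 33/100
merge 1/5 + 11/50 → 21/50
merge 1/4 + 33/100 → 29/50
merge 21/50 + 29/50 → 1
L = 3/20 + 1/4 + 33/100 + 21/50 + 29/50 + 1 = 273/100 = 2.73 bits/symbol.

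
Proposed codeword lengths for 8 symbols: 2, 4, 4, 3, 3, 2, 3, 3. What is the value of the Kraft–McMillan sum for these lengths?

1.125

With common denominator 2^4 = 16: Σ 2^(−ℓᵢ) = 4/16 + 1/16 + 1/16 + 2/16 + 2/16 + 4/16 + 2/16 + 2/16 = 18/16 = 1.125.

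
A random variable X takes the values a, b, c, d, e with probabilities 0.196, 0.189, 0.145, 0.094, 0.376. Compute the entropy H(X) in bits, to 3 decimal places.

2.170 bits

H = −Σ pᵢ log₂ pᵢ.
−0.196·log₂(0.196) = 0.4608
−0.189·log₂(0.189) = 0.4543
−0.145·log₂(0.145) = 0.4040
−0.094·log₂(0.094) = 0.3207
−0.376·log₂(0.376) = 0.5306
Sum ≈ 2.1703 → 2.170 bits.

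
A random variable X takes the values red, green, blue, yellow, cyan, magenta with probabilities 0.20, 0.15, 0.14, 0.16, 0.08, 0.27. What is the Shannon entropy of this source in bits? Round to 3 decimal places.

2.497 bits

H = −Σ pᵢ log₂ pᵢ.
−0.20·log₂(0.20) = 0.4644
−0.15·log₂(0.15) = 0.4105
−0.14·log₂(0.14) = 0.3971
−0.16·log₂(0.16) = 0.4230
−0.08·log₂(0.08) = 0.2915
−0.27·log₂(0.27) = 0.5100
Sum ≈ 2.4966 → 2.497 bits.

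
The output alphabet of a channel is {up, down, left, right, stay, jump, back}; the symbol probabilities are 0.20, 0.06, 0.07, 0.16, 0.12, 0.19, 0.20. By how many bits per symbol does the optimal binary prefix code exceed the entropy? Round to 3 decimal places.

Entropy H = −Σ p log₂ p ≈ 2.6862 bits.
Huffman merges: 3/50+7/100→13/100; 3/25+13/100→1/4; 4/25+19/100→7/20; 1/5+1/5→2/5; 1/4+7/20→3/5; 2/5+3/5→1. L = 273/100 ≈ 2.7300.
L − H = 2.7300 − 2.6862 = 0.044 bits.

0.044 bits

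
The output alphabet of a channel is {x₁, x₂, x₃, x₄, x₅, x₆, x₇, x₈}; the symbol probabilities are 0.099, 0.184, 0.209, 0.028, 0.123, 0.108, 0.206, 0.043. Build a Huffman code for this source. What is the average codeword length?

2.826 bits/symbol

Repeatedly combine the two least-probable nodes; the expected code length is the sum of the merged weights.
merge 7/250 + 43/1000 → 71/1000
merge 71/1000 + 99/1000 → 17/100
merge 27/250 + 123/1000 → 231/1000
merge 17/100 + 23/125 → 177/500
merge 103/500 + 209/1000 → 83/200
merge 231/1000 + 177/500 → 117/200
merge 83/200 + 117/200 → 1
L = 71/1000 + 17/100 + 231/1000 + 177/500 + 83/200 + 117/200 + 1 = 1413/500 = 2.826 bits/symbol.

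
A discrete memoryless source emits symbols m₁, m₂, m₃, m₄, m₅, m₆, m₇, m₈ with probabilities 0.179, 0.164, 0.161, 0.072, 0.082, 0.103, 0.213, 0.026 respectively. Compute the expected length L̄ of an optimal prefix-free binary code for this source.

Repeatedly combine the two least-probable nodes; the expected code length is the sum of the merged weights.
merge 13/500 + 9/125 → 49/500
merge 41/500 + 49/500 → 9/50
merge 103/1000 + 161/1000 → 33/125
merge 41/250 + 179/1000 → 343/1000
merge 9/50 + 213/1000 → 393/1000
merge 33/125 + 343/1000 → 607/1000
merge 393/1000 + 607/1000 → 1
L = 49/500 + 9/50 + 33/125 + 343/1000 + 393/1000 + 607/1000 + 1 = 577/200 = 2.885 bits/symbol.

2.885 bits/symbol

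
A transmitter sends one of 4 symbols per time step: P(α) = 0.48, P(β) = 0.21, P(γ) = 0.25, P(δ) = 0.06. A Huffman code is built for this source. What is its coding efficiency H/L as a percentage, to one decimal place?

96.3%

Entropy H = −Σ p log₂ p ≈ 1.7246 bits.
Huffman merges: 3/50+21/100→27/100; 1/4+27/100→13/25; 12/25+13/25→1. L = 179/100 ≈ 1.7900.
Efficiency = H/L = 1.7246/1.7900 = 96.3%.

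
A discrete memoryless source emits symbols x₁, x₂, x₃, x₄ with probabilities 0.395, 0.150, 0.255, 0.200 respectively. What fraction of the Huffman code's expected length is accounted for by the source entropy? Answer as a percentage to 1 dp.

Entropy H = −Σ p log₂ p ≈ 1.9070 bits.
Huffman merges: 3/20+1/5→7/20; 51/200+7/20→121/200; 79/200+121/200→1. L = 391/200 ≈ 1.9550.
Efficiency = H/L = 1.9070/1.9550 = 97.5%.

97.5%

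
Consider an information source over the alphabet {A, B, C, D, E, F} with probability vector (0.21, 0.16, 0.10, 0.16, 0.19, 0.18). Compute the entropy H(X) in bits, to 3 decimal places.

H = −Σ pᵢ log₂ pᵢ.
−0.21·log₂(0.21) = 0.4728
−0.16·log₂(0.16) = 0.4230
−0.10·log₂(0.10) = 0.3322
−0.16·log₂(0.16) = 0.4230
−0.19·log₂(0.19) = 0.4552
−0.18·log₂(0.18) = 0.4453
Sum ≈ 2.5516 → 2.552 bits.

2.552 bits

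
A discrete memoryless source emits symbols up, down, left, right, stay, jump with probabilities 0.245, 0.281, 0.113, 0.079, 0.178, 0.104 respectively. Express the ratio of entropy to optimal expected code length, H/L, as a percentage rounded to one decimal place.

Entropy H = −Σ p log₂ p ≈ 2.4393 bits.
Huffman merges: 79/1000+13/125→183/1000; 113/1000+89/500→291/1000; 183/1000+49/200→107/250; 281/1000+291/1000→143/250; 107/250+143/250→1. L = 1237/500 ≈ 2.4740.
Efficiency = H/L = 2.4393/2.4740 = 98.6%.

98.6%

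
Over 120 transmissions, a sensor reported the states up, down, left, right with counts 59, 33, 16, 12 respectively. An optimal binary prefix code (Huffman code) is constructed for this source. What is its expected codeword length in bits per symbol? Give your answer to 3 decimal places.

Probabilities are the counts divided by 120.
Repeatedly combine the two least-probable nodes; the expected code length is the sum of the merged weights.
merge 1/10 + 2/15 → 7/30
merge 7/30 + 11/40 → 61/120
merge 59/120 + 61/120 → 1
L = 7/30 + 61/120 + 1 = 209/120 ≈ 1.742 bits/symbol.

1.742 bits/symbol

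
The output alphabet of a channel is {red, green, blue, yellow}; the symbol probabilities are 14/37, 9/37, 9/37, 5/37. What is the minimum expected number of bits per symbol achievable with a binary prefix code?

2 bits/symbol

Repeatedly combine the two least-probable nodes; the expected code length is the sum of the merged weights.
merge 5/37 + 9/37 → 14/37
merge 9/37 + 14/37 → 23/37
merge 14/37 + 23/37 → 1
L = 14/37 + 23/37 + 1 = 2 bits/symbol.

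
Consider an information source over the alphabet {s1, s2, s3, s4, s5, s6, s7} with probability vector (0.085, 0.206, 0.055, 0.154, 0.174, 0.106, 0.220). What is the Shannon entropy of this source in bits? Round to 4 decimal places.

2.6804 bits

H = −Σ pᵢ log₂ pᵢ.
−0.085·log₂(0.085) = 0.3023
−0.206·log₂(0.206) = 0.4695
−0.055·log₂(0.055) = 0.2301
−0.154·log₂(0.154) = 0.4156
−0.174·log₂(0.174) = 0.4390
−0.106·log₂(0.106) = 0.3432
−0.220·log₂(0.220) = 0.4806
Sum ≈ 2.6804 → 2.6804 bits.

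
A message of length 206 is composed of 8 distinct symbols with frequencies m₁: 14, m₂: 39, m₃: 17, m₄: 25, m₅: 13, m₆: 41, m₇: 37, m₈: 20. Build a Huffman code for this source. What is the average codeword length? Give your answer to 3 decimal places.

2.922 bits/symbol

Probabilities are the counts divided by 206.
Repeatedly combine the two least-probable nodes; the expected code length is the sum of the merged weights.
merge 13/206 + 7/103 → 27/206
merge 17/206 + 10/103 → 37/206
merge 25/206 + 27/206 → 26/103
merge 37/206 + 37/206 → 37/103
merge 39/206 + 41/206 → 40/103
merge 26/103 + 37/103 → 63/103
merge 40/103 + 63/103 → 1
L = 27/206 + 37/206 + 26/103 + 37/103 + 40/103 + 63/103 + 1 = 301/103 ≈ 2.922 bits/symbol.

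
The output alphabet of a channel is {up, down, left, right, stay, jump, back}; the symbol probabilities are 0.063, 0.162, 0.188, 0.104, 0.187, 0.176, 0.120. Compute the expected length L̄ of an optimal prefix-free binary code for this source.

Repeatedly combine the two least-probable nodes; the expected code length is the sum of the merged weights.
merge 63/1000 + 13/125 → 167/1000
merge 3/25 + 81/500 → 141/500
merge 167/1000 + 22/125 → 343/1000
merge 187/1000 + 47/250 → 3/8
merge 141/500 + 343/1000 → 5/8
merge 3/8 + 5/8 → 1
L = 167/1000 + 141/500 + 343/1000 + 3/8 + 5/8 + 1 = 349/125 = 2.792 bits/symbol.

2.792 bits/symbol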